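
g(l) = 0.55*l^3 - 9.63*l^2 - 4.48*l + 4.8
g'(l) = 1.65*l^2 - 19.26*l - 4.48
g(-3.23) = -99.73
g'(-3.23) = 74.94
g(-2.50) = -52.78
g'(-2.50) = 53.98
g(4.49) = -159.67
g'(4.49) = -57.69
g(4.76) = -175.40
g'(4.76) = -58.77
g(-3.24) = -100.48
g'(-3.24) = 75.24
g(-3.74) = -141.92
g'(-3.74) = 90.63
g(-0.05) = 5.00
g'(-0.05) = -3.51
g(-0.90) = 0.63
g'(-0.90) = 14.19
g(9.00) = -414.60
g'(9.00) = -44.17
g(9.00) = -414.60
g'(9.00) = -44.17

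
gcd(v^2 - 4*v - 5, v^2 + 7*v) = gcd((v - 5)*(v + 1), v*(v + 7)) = 1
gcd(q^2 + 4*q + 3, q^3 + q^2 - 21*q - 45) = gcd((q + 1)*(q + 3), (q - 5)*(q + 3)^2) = q + 3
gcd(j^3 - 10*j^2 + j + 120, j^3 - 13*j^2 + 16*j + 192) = j^2 - 5*j - 24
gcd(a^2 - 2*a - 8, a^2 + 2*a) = a + 2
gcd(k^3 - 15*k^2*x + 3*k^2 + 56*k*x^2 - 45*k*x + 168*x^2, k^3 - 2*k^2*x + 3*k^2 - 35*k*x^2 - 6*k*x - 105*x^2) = -k^2 + 7*k*x - 3*k + 21*x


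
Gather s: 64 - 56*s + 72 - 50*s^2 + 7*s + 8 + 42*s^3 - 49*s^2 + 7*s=42*s^3 - 99*s^2 - 42*s + 144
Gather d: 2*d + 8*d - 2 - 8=10*d - 10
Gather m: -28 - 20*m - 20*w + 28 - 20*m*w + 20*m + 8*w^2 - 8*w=-20*m*w + 8*w^2 - 28*w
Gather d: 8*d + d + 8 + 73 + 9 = 9*d + 90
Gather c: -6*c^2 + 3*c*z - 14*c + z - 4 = -6*c^2 + c*(3*z - 14) + z - 4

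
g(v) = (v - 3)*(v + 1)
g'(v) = 2*v - 2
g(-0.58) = -1.50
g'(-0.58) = -3.16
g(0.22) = -3.39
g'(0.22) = -1.56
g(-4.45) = 25.70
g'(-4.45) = -10.90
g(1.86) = -3.26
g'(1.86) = 1.72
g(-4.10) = 22.01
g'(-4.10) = -10.20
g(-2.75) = 10.06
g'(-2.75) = -7.50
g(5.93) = 20.30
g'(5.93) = 9.86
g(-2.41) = 7.63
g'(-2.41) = -6.82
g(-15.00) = 252.00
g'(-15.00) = -32.00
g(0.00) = -3.00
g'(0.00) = -2.00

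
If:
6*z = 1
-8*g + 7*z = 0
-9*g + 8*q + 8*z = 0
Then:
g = 7/48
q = -1/384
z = 1/6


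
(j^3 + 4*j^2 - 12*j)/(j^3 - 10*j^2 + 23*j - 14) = j*(j + 6)/(j^2 - 8*j + 7)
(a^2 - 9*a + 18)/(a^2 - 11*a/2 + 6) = 2*(a^2 - 9*a + 18)/(2*a^2 - 11*a + 12)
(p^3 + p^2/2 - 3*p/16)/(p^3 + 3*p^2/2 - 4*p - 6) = p*(16*p^2 + 8*p - 3)/(8*(2*p^3 + 3*p^2 - 8*p - 12))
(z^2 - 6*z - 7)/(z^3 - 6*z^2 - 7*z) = 1/z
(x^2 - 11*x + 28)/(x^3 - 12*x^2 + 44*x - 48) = (x - 7)/(x^2 - 8*x + 12)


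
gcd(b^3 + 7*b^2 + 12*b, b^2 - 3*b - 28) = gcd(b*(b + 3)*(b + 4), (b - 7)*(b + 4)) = b + 4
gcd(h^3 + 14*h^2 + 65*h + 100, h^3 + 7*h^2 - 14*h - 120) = h + 5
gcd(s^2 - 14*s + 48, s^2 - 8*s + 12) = s - 6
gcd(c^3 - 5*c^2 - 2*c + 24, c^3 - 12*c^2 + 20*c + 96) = c + 2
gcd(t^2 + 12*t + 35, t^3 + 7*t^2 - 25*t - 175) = t^2 + 12*t + 35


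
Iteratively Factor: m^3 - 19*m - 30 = (m - 5)*(m^2 + 5*m + 6) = (m - 5)*(m + 3)*(m + 2)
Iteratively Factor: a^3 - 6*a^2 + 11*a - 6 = (a - 2)*(a^2 - 4*a + 3) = (a - 3)*(a - 2)*(a - 1)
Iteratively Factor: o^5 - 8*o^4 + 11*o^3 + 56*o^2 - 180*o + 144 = (o - 2)*(o^4 - 6*o^3 - o^2 + 54*o - 72) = (o - 2)*(o + 3)*(o^3 - 9*o^2 + 26*o - 24) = (o - 2)^2*(o + 3)*(o^2 - 7*o + 12) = (o - 3)*(o - 2)^2*(o + 3)*(o - 4)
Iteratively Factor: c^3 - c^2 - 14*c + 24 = (c - 3)*(c^2 + 2*c - 8) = (c - 3)*(c + 4)*(c - 2)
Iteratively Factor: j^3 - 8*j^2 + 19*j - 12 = (j - 4)*(j^2 - 4*j + 3) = (j - 4)*(j - 3)*(j - 1)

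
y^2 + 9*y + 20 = (y + 4)*(y + 5)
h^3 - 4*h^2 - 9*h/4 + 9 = (h - 4)*(h - 3/2)*(h + 3/2)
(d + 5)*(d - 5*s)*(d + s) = d^3 - 4*d^2*s + 5*d^2 - 5*d*s^2 - 20*d*s - 25*s^2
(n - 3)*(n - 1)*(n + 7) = n^3 + 3*n^2 - 25*n + 21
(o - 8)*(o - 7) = o^2 - 15*o + 56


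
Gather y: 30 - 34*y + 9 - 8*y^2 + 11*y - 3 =-8*y^2 - 23*y + 36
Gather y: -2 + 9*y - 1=9*y - 3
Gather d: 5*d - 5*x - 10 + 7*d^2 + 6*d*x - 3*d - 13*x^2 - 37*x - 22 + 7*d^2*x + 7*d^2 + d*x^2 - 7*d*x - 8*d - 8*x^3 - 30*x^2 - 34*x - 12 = d^2*(7*x + 14) + d*(x^2 - x - 6) - 8*x^3 - 43*x^2 - 76*x - 44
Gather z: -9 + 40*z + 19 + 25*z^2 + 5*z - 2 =25*z^2 + 45*z + 8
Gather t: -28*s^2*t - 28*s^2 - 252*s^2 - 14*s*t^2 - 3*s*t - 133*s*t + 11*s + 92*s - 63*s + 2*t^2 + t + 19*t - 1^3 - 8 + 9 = -280*s^2 + 40*s + t^2*(2 - 14*s) + t*(-28*s^2 - 136*s + 20)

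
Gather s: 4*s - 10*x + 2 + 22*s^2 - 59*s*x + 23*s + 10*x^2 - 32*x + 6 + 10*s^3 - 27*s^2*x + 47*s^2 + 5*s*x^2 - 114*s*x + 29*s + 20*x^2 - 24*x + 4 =10*s^3 + s^2*(69 - 27*x) + s*(5*x^2 - 173*x + 56) + 30*x^2 - 66*x + 12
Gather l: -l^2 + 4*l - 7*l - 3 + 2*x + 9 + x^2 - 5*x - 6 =-l^2 - 3*l + x^2 - 3*x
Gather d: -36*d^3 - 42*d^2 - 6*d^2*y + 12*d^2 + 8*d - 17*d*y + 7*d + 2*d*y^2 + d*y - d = -36*d^3 + d^2*(-6*y - 30) + d*(2*y^2 - 16*y + 14)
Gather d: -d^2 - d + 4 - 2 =-d^2 - d + 2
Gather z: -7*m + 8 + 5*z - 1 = -7*m + 5*z + 7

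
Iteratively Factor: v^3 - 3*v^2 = (v)*(v^2 - 3*v) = v^2*(v - 3)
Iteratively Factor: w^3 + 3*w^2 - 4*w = (w - 1)*(w^2 + 4*w) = w*(w - 1)*(w + 4)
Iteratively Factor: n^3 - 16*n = (n)*(n^2 - 16) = n*(n + 4)*(n - 4)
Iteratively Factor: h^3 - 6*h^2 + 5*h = (h - 1)*(h^2 - 5*h) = h*(h - 1)*(h - 5)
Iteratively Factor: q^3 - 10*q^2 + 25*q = (q)*(q^2 - 10*q + 25) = q*(q - 5)*(q - 5)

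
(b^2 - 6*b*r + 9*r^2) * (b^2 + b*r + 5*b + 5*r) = b^4 - 5*b^3*r + 5*b^3 + 3*b^2*r^2 - 25*b^2*r + 9*b*r^3 + 15*b*r^2 + 45*r^3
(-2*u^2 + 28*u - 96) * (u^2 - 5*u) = -2*u^4 + 38*u^3 - 236*u^2 + 480*u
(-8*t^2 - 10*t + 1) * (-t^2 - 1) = 8*t^4 + 10*t^3 + 7*t^2 + 10*t - 1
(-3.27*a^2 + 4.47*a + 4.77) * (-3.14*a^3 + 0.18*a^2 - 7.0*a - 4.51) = 10.2678*a^5 - 14.6244*a^4 + 8.7168*a^3 - 15.6837*a^2 - 53.5497*a - 21.5127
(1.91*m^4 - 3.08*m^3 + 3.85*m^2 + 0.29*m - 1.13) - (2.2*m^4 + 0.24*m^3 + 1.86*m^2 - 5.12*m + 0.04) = -0.29*m^4 - 3.32*m^3 + 1.99*m^2 + 5.41*m - 1.17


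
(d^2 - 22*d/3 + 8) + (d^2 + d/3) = 2*d^2 - 7*d + 8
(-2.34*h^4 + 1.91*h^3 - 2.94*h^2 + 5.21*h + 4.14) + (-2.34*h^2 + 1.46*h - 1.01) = -2.34*h^4 + 1.91*h^3 - 5.28*h^2 + 6.67*h + 3.13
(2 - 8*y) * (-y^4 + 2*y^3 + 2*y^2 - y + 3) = 8*y^5 - 18*y^4 - 12*y^3 + 12*y^2 - 26*y + 6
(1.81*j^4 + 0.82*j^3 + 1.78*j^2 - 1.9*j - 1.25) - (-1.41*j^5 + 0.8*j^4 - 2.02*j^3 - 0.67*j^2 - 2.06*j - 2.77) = 1.41*j^5 + 1.01*j^4 + 2.84*j^3 + 2.45*j^2 + 0.16*j + 1.52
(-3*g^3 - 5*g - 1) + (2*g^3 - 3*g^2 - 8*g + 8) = -g^3 - 3*g^2 - 13*g + 7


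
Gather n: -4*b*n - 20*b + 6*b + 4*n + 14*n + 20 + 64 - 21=-14*b + n*(18 - 4*b) + 63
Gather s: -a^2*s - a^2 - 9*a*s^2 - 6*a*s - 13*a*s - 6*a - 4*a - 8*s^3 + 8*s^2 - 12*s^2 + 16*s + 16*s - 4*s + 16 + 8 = -a^2 - 10*a - 8*s^3 + s^2*(-9*a - 4) + s*(-a^2 - 19*a + 28) + 24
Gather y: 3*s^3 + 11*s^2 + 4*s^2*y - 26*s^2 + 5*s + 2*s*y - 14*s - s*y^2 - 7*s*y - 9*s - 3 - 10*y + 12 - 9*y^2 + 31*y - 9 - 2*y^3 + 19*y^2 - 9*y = 3*s^3 - 15*s^2 - 18*s - 2*y^3 + y^2*(10 - s) + y*(4*s^2 - 5*s + 12)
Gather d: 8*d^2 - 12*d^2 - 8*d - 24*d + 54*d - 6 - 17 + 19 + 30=-4*d^2 + 22*d + 26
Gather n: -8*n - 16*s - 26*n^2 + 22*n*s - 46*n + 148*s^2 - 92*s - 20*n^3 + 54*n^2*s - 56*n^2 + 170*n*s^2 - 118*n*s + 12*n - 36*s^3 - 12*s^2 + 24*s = -20*n^3 + n^2*(54*s - 82) + n*(170*s^2 - 96*s - 42) - 36*s^3 + 136*s^2 - 84*s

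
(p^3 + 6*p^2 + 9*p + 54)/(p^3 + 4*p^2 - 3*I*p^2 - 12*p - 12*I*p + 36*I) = (p + 3*I)/(p - 2)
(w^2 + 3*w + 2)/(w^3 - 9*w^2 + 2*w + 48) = (w + 1)/(w^2 - 11*w + 24)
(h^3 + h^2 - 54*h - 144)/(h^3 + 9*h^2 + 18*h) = (h - 8)/h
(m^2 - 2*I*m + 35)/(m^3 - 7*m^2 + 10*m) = (m^2 - 2*I*m + 35)/(m*(m^2 - 7*m + 10))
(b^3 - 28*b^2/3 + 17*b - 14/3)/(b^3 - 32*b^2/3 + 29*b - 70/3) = (3*b - 1)/(3*b - 5)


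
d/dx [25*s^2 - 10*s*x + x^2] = -10*s + 2*x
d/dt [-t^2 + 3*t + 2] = 3 - 2*t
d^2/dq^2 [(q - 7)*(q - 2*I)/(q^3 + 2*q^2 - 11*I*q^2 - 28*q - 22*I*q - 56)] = (2*q^6 + q^5*(-42 - 12*I) + q^4*(-48 + 738*I) + q^3*(5002 + 584*I) + q^2*(1512 - 17220*I) + q*(-34272 + 4200*I) + 6048 + 35056*I)/(q^9 + q^8*(6 - 33*I) + q^7*(-435 - 198*I) + q^6*(-2674 + 2783*I) + q^5*(7152 + 18810*I) + q^4*(71520 + 12276*I) + q^3*(128240 - 129800*I) + q^2*(-31584 - 310464*I) + q*(-263424 - 206976*I) - 175616)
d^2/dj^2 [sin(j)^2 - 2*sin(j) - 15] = 2*sin(j) + 2*cos(2*j)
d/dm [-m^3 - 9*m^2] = 3*m*(-m - 6)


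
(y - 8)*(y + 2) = y^2 - 6*y - 16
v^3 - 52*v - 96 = (v - 8)*(v + 2)*(v + 6)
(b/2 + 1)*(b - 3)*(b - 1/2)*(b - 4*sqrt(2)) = b^4/2 - 2*sqrt(2)*b^3 - 3*b^3/4 - 11*b^2/4 + 3*sqrt(2)*b^2 + 3*b/2 + 11*sqrt(2)*b - 6*sqrt(2)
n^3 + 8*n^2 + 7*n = n*(n + 1)*(n + 7)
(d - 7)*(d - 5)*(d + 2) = d^3 - 10*d^2 + 11*d + 70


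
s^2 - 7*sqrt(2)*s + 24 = (s - 4*sqrt(2))*(s - 3*sqrt(2))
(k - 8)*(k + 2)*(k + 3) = k^3 - 3*k^2 - 34*k - 48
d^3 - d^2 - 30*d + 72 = (d - 4)*(d - 3)*(d + 6)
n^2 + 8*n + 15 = (n + 3)*(n + 5)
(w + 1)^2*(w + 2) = w^3 + 4*w^2 + 5*w + 2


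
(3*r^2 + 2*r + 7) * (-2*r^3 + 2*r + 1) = -6*r^5 - 4*r^4 - 8*r^3 + 7*r^2 + 16*r + 7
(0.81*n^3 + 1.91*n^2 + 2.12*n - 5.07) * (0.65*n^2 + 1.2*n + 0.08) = 0.5265*n^5 + 2.2135*n^4 + 3.7348*n^3 - 0.5987*n^2 - 5.9144*n - 0.4056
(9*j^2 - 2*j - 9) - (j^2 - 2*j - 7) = 8*j^2 - 2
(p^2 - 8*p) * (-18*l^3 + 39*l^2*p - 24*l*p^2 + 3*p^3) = -18*l^3*p^2 + 144*l^3*p + 39*l^2*p^3 - 312*l^2*p^2 - 24*l*p^4 + 192*l*p^3 + 3*p^5 - 24*p^4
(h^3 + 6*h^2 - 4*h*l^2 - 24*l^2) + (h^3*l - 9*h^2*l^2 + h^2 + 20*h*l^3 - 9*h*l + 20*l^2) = h^3*l + h^3 - 9*h^2*l^2 + 7*h^2 + 20*h*l^3 - 4*h*l^2 - 9*h*l - 4*l^2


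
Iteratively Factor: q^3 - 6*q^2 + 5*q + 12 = (q + 1)*(q^2 - 7*q + 12) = (q - 4)*(q + 1)*(q - 3)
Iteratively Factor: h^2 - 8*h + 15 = (h - 5)*(h - 3)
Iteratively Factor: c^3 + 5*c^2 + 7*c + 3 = (c + 1)*(c^2 + 4*c + 3) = (c + 1)^2*(c + 3)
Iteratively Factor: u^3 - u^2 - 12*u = (u - 4)*(u^2 + 3*u) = u*(u - 4)*(u + 3)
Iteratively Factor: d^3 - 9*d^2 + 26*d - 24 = (d - 4)*(d^2 - 5*d + 6) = (d - 4)*(d - 3)*(d - 2)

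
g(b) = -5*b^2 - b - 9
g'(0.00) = -1.00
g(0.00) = -9.00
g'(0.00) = -1.00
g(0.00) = -9.00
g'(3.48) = -35.80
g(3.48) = -73.03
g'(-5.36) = 52.60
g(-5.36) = -147.29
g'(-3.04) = 29.40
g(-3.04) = -52.17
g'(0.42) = -5.20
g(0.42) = -10.30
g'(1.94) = -20.40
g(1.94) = -29.76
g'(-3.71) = 36.10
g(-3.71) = -74.11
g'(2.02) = -21.20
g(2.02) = -31.42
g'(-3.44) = 33.40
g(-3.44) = -64.73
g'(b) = -10*b - 1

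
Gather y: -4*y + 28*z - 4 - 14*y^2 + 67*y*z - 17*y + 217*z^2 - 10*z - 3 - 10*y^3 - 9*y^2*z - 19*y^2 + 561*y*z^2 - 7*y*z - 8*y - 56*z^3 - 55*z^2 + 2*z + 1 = -10*y^3 + y^2*(-9*z - 33) + y*(561*z^2 + 60*z - 29) - 56*z^3 + 162*z^2 + 20*z - 6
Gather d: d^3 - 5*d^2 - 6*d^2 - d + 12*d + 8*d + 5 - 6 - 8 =d^3 - 11*d^2 + 19*d - 9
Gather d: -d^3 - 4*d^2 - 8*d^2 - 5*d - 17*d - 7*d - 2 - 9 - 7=-d^3 - 12*d^2 - 29*d - 18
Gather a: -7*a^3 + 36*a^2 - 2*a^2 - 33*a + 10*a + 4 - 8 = -7*a^3 + 34*a^2 - 23*a - 4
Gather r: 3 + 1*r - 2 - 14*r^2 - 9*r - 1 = -14*r^2 - 8*r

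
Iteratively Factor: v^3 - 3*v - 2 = (v - 2)*(v^2 + 2*v + 1) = (v - 2)*(v + 1)*(v + 1)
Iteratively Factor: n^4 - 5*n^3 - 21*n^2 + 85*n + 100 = (n + 1)*(n^3 - 6*n^2 - 15*n + 100) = (n + 1)*(n + 4)*(n^2 - 10*n + 25) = (n - 5)*(n + 1)*(n + 4)*(n - 5)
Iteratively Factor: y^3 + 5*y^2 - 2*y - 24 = (y + 4)*(y^2 + y - 6) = (y - 2)*(y + 4)*(y + 3)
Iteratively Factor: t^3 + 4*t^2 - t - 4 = (t - 1)*(t^2 + 5*t + 4) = (t - 1)*(t + 1)*(t + 4)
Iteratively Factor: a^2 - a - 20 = (a + 4)*(a - 5)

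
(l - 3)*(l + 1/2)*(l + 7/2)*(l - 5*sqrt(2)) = l^4 - 5*sqrt(2)*l^3 + l^3 - 41*l^2/4 - 5*sqrt(2)*l^2 - 21*l/4 + 205*sqrt(2)*l/4 + 105*sqrt(2)/4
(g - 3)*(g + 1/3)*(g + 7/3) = g^3 - g^2/3 - 65*g/9 - 7/3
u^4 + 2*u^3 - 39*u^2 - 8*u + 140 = (u - 5)*(u - 2)*(u + 2)*(u + 7)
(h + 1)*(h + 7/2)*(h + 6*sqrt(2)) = h^3 + 9*h^2/2 + 6*sqrt(2)*h^2 + 7*h/2 + 27*sqrt(2)*h + 21*sqrt(2)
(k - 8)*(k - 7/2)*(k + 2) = k^3 - 19*k^2/2 + 5*k + 56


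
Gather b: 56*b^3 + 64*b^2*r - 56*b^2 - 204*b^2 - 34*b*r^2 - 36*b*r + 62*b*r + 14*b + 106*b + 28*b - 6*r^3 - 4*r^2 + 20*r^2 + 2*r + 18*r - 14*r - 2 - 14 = 56*b^3 + b^2*(64*r - 260) + b*(-34*r^2 + 26*r + 148) - 6*r^3 + 16*r^2 + 6*r - 16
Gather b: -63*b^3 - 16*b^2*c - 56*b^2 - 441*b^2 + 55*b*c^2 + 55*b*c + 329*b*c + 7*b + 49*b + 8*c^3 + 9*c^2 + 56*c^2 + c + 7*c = -63*b^3 + b^2*(-16*c - 497) + b*(55*c^2 + 384*c + 56) + 8*c^3 + 65*c^2 + 8*c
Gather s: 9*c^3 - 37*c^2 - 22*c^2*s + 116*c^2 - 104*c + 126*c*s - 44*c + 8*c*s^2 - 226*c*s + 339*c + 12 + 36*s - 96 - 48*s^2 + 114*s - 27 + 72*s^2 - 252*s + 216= 9*c^3 + 79*c^2 + 191*c + s^2*(8*c + 24) + s*(-22*c^2 - 100*c - 102) + 105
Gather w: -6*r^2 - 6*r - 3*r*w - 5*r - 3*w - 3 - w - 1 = -6*r^2 - 11*r + w*(-3*r - 4) - 4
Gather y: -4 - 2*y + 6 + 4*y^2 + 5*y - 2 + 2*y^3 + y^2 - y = 2*y^3 + 5*y^2 + 2*y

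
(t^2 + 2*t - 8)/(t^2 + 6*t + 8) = (t - 2)/(t + 2)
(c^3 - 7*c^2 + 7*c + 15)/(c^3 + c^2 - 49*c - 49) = (c^2 - 8*c + 15)/(c^2 - 49)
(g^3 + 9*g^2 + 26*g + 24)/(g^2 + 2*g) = g + 7 + 12/g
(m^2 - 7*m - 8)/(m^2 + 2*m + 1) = (m - 8)/(m + 1)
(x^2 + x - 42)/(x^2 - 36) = (x + 7)/(x + 6)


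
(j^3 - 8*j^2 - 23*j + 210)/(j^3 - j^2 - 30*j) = (j - 7)/j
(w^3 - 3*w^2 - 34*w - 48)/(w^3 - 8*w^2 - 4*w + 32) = (w + 3)/(w - 2)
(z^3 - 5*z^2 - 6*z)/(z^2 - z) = (z^2 - 5*z - 6)/(z - 1)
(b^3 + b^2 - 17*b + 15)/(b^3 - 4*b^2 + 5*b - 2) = (b^2 + 2*b - 15)/(b^2 - 3*b + 2)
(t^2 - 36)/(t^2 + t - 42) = (t + 6)/(t + 7)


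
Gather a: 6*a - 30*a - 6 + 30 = 24 - 24*a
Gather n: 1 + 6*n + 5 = 6*n + 6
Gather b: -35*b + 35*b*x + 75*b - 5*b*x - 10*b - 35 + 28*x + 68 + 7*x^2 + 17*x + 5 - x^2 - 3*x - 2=b*(30*x + 30) + 6*x^2 + 42*x + 36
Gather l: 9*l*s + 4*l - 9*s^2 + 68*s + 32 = l*(9*s + 4) - 9*s^2 + 68*s + 32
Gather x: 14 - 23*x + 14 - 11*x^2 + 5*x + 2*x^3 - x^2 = 2*x^3 - 12*x^2 - 18*x + 28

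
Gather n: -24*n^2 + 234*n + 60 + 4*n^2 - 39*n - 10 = -20*n^2 + 195*n + 50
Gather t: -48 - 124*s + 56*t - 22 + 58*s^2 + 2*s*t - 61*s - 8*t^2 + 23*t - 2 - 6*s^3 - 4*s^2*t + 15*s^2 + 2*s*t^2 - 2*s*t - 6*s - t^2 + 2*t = -6*s^3 + 73*s^2 - 191*s + t^2*(2*s - 9) + t*(81 - 4*s^2) - 72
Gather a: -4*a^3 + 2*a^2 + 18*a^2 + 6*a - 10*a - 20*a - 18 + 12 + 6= -4*a^3 + 20*a^2 - 24*a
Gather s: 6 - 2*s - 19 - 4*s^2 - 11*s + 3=-4*s^2 - 13*s - 10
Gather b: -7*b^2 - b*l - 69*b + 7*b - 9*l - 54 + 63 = -7*b^2 + b*(-l - 62) - 9*l + 9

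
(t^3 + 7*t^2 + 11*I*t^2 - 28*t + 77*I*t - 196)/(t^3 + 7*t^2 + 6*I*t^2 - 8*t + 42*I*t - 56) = (t + 7*I)/(t + 2*I)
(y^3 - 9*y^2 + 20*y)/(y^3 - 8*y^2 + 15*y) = (y - 4)/(y - 3)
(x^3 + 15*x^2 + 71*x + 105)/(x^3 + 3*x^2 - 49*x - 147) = (x + 5)/(x - 7)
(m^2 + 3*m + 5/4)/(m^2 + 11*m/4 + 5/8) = 2*(2*m + 1)/(4*m + 1)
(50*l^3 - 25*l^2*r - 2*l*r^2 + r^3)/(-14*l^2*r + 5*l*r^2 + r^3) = (-25*l^2 + r^2)/(r*(7*l + r))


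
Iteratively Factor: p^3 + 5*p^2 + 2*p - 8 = (p - 1)*(p^2 + 6*p + 8) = (p - 1)*(p + 2)*(p + 4)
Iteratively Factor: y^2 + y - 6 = (y - 2)*(y + 3)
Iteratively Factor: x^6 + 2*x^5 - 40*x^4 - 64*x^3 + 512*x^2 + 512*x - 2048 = (x + 4)*(x^5 - 2*x^4 - 32*x^3 + 64*x^2 + 256*x - 512) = (x + 4)^2*(x^4 - 6*x^3 - 8*x^2 + 96*x - 128) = (x - 2)*(x + 4)^2*(x^3 - 4*x^2 - 16*x + 64) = (x - 4)*(x - 2)*(x + 4)^2*(x^2 - 16) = (x - 4)*(x - 2)*(x + 4)^3*(x - 4)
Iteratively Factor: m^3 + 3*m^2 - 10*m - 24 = (m + 4)*(m^2 - m - 6) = (m - 3)*(m + 4)*(m + 2)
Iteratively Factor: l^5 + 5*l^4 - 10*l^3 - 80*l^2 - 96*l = (l - 4)*(l^4 + 9*l^3 + 26*l^2 + 24*l) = (l - 4)*(l + 4)*(l^3 + 5*l^2 + 6*l) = (l - 4)*(l + 3)*(l + 4)*(l^2 + 2*l) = (l - 4)*(l + 2)*(l + 3)*(l + 4)*(l)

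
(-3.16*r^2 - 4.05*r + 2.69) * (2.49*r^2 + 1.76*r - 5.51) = -7.8684*r^4 - 15.6461*r^3 + 16.9817*r^2 + 27.0499*r - 14.8219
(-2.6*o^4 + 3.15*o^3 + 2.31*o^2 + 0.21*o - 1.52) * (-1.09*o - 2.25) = 2.834*o^5 + 2.4165*o^4 - 9.6054*o^3 - 5.4264*o^2 + 1.1843*o + 3.42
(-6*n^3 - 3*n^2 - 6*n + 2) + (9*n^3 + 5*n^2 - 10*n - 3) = 3*n^3 + 2*n^2 - 16*n - 1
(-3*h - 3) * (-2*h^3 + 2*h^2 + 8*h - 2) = 6*h^4 - 30*h^2 - 18*h + 6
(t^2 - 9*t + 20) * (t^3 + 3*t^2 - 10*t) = t^5 - 6*t^4 - 17*t^3 + 150*t^2 - 200*t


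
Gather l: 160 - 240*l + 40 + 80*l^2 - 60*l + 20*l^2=100*l^2 - 300*l + 200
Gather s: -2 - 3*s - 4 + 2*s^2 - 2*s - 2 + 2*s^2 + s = 4*s^2 - 4*s - 8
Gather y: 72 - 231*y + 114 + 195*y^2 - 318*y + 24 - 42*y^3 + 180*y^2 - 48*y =-42*y^3 + 375*y^2 - 597*y + 210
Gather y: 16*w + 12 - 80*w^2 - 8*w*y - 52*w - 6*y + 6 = -80*w^2 - 36*w + y*(-8*w - 6) + 18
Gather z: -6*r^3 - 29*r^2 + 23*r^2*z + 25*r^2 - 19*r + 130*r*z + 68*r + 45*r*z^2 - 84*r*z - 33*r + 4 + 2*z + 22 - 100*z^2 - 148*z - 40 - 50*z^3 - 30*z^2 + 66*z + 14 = -6*r^3 - 4*r^2 + 16*r - 50*z^3 + z^2*(45*r - 130) + z*(23*r^2 + 46*r - 80)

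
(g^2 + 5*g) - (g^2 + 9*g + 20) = -4*g - 20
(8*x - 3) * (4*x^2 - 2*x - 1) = 32*x^3 - 28*x^2 - 2*x + 3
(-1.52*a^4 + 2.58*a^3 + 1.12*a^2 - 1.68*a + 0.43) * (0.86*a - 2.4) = -1.3072*a^5 + 5.8668*a^4 - 5.2288*a^3 - 4.1328*a^2 + 4.4018*a - 1.032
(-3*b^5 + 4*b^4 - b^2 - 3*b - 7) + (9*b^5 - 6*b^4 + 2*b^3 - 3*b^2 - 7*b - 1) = 6*b^5 - 2*b^4 + 2*b^3 - 4*b^2 - 10*b - 8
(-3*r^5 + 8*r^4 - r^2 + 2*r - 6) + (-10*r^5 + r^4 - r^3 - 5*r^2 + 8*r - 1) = -13*r^5 + 9*r^4 - r^3 - 6*r^2 + 10*r - 7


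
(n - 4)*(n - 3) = n^2 - 7*n + 12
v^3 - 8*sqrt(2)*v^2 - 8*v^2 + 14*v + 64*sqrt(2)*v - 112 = (v - 8)*(v - 7*sqrt(2))*(v - sqrt(2))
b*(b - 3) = b^2 - 3*b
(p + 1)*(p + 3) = p^2 + 4*p + 3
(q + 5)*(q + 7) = q^2 + 12*q + 35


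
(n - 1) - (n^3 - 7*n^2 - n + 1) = -n^3 + 7*n^2 + 2*n - 2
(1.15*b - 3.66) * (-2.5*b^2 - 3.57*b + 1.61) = -2.875*b^3 + 5.0445*b^2 + 14.9177*b - 5.8926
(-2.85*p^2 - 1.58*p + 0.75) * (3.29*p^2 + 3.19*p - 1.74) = -9.3765*p^4 - 14.2897*p^3 + 2.3863*p^2 + 5.1417*p - 1.305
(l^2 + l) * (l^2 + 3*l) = l^4 + 4*l^3 + 3*l^2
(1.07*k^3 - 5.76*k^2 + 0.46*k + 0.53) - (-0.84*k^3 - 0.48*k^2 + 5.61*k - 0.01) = 1.91*k^3 - 5.28*k^2 - 5.15*k + 0.54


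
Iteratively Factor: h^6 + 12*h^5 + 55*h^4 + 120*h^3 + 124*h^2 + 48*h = (h + 3)*(h^5 + 9*h^4 + 28*h^3 + 36*h^2 + 16*h) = h*(h + 3)*(h^4 + 9*h^3 + 28*h^2 + 36*h + 16) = h*(h + 2)*(h + 3)*(h^3 + 7*h^2 + 14*h + 8) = h*(h + 2)^2*(h + 3)*(h^2 + 5*h + 4) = h*(h + 1)*(h + 2)^2*(h + 3)*(h + 4)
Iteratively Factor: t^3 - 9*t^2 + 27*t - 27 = (t - 3)*(t^2 - 6*t + 9) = (t - 3)^2*(t - 3)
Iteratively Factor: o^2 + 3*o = (o + 3)*(o)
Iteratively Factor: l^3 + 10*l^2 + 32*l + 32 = (l + 4)*(l^2 + 6*l + 8) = (l + 4)^2*(l + 2)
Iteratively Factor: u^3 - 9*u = (u + 3)*(u^2 - 3*u) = u*(u + 3)*(u - 3)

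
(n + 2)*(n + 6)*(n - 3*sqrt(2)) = n^3 - 3*sqrt(2)*n^2 + 8*n^2 - 24*sqrt(2)*n + 12*n - 36*sqrt(2)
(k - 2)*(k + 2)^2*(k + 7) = k^4 + 9*k^3 + 10*k^2 - 36*k - 56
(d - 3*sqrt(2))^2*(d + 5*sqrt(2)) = d^3 - sqrt(2)*d^2 - 42*d + 90*sqrt(2)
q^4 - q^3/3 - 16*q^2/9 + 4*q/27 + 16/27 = (q - 4/3)*(q - 2/3)*(q + 2/3)*(q + 1)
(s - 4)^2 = s^2 - 8*s + 16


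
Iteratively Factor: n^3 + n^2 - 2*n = (n - 1)*(n^2 + 2*n) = n*(n - 1)*(n + 2)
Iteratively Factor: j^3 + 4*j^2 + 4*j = (j + 2)*(j^2 + 2*j) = (j + 2)^2*(j)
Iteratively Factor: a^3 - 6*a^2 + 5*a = (a - 1)*(a^2 - 5*a) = a*(a - 1)*(a - 5)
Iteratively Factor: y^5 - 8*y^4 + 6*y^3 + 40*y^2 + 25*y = (y)*(y^4 - 8*y^3 + 6*y^2 + 40*y + 25) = y*(y + 1)*(y^3 - 9*y^2 + 15*y + 25) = y*(y + 1)^2*(y^2 - 10*y + 25) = y*(y - 5)*(y + 1)^2*(y - 5)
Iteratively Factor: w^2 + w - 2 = (w - 1)*(w + 2)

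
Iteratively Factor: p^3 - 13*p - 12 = (p + 1)*(p^2 - p - 12) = (p + 1)*(p + 3)*(p - 4)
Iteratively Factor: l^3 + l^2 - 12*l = (l)*(l^2 + l - 12) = l*(l - 3)*(l + 4)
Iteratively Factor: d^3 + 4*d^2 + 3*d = (d + 3)*(d^2 + d) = (d + 1)*(d + 3)*(d)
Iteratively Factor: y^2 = (y)*(y)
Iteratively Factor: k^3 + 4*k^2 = (k)*(k^2 + 4*k) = k*(k + 4)*(k)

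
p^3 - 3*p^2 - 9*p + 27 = (p - 3)^2*(p + 3)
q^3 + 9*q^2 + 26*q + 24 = (q + 2)*(q + 3)*(q + 4)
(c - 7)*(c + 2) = c^2 - 5*c - 14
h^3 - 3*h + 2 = (h - 1)^2*(h + 2)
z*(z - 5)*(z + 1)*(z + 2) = z^4 - 2*z^3 - 13*z^2 - 10*z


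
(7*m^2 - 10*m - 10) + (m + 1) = 7*m^2 - 9*m - 9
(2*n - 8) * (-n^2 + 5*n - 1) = -2*n^3 + 18*n^2 - 42*n + 8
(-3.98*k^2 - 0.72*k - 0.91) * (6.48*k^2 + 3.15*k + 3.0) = -25.7904*k^4 - 17.2026*k^3 - 20.1048*k^2 - 5.0265*k - 2.73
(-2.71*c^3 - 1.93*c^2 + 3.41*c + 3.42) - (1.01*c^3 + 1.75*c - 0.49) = -3.72*c^3 - 1.93*c^2 + 1.66*c + 3.91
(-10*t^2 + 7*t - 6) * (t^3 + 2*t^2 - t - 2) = -10*t^5 - 13*t^4 + 18*t^3 + t^2 - 8*t + 12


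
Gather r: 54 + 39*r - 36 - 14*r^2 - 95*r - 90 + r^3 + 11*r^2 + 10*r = r^3 - 3*r^2 - 46*r - 72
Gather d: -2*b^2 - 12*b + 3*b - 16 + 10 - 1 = -2*b^2 - 9*b - 7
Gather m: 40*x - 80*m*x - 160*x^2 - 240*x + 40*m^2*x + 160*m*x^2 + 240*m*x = 40*m^2*x + m*(160*x^2 + 160*x) - 160*x^2 - 200*x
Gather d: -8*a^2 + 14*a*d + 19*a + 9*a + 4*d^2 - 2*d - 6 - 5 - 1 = -8*a^2 + 28*a + 4*d^2 + d*(14*a - 2) - 12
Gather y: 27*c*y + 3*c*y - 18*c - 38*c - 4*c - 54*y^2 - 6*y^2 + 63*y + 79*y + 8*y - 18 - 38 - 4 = -60*c - 60*y^2 + y*(30*c + 150) - 60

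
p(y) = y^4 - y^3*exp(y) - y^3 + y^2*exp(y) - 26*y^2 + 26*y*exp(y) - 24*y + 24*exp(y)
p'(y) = -y^3*exp(y) + 4*y^3 - 2*y^2*exp(y) - 3*y^2 + 28*y*exp(y) - 52*y + 50*exp(y) - 24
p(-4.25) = 35.51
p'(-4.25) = -164.65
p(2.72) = 1021.68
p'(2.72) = 1277.91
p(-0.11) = 21.28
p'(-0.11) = 23.69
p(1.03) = 89.88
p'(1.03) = 135.46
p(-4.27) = 38.84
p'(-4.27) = -168.47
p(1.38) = 153.50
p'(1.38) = 235.79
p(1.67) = 238.75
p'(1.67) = 359.06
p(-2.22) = -41.57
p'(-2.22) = 31.69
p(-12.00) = 19008.01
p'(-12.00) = -6743.99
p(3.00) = 1435.19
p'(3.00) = 1688.61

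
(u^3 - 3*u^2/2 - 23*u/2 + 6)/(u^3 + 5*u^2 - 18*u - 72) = (u - 1/2)/(u + 6)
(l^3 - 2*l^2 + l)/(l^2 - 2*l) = (l^2 - 2*l + 1)/(l - 2)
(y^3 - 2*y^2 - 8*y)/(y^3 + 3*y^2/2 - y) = 2*(y - 4)/(2*y - 1)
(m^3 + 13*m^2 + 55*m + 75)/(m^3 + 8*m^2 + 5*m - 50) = (m + 3)/(m - 2)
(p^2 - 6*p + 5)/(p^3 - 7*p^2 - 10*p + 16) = (p - 5)/(p^2 - 6*p - 16)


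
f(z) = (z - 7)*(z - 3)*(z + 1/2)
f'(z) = (z - 7)*(z - 3) + (z - 7)*(z + 1/2) + (z - 3)*(z + 1/2)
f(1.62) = 15.74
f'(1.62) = -6.91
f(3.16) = -2.25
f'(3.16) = -14.08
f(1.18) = 17.80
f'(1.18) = -2.24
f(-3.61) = -218.11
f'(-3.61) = 123.69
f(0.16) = 12.82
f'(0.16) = 13.04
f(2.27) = 9.56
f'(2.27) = -11.67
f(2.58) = 5.72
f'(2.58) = -13.05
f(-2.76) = -127.05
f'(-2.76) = 91.29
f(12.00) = 562.50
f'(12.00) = 220.00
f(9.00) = 114.00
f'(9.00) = 88.00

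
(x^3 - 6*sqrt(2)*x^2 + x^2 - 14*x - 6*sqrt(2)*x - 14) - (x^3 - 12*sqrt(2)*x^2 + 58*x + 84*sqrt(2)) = x^2 + 6*sqrt(2)*x^2 - 72*x - 6*sqrt(2)*x - 84*sqrt(2) - 14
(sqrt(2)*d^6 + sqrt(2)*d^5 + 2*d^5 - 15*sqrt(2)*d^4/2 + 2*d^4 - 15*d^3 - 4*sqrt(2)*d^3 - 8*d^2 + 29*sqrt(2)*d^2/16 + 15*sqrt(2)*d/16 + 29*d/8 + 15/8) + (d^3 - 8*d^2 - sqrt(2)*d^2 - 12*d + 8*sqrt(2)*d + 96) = sqrt(2)*d^6 + sqrt(2)*d^5 + 2*d^5 - 15*sqrt(2)*d^4/2 + 2*d^4 - 14*d^3 - 4*sqrt(2)*d^3 - 16*d^2 + 13*sqrt(2)*d^2/16 - 67*d/8 + 143*sqrt(2)*d/16 + 783/8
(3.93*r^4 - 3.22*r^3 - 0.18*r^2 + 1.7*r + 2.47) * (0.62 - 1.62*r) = -6.3666*r^5 + 7.653*r^4 - 1.7048*r^3 - 2.8656*r^2 - 2.9474*r + 1.5314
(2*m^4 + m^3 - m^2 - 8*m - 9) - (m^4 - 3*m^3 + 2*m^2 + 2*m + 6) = m^4 + 4*m^3 - 3*m^2 - 10*m - 15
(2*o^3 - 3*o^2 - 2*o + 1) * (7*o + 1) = 14*o^4 - 19*o^3 - 17*o^2 + 5*o + 1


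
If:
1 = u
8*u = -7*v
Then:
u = 1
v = -8/7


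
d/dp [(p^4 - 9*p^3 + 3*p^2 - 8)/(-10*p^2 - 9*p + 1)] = (-20*p^5 + 63*p^4 + 166*p^3 - 54*p^2 - 154*p - 72)/(100*p^4 + 180*p^3 + 61*p^2 - 18*p + 1)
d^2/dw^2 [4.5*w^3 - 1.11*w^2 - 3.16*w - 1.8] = 27.0*w - 2.22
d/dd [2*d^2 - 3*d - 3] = 4*d - 3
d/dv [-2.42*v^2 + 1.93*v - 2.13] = 1.93 - 4.84*v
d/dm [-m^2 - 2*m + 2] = -2*m - 2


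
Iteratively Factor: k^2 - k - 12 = (k + 3)*(k - 4)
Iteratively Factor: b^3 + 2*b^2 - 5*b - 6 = (b + 1)*(b^2 + b - 6) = (b + 1)*(b + 3)*(b - 2)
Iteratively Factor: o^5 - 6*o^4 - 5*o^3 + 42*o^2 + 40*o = (o + 2)*(o^4 - 8*o^3 + 11*o^2 + 20*o) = (o - 4)*(o + 2)*(o^3 - 4*o^2 - 5*o) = (o - 4)*(o + 1)*(o + 2)*(o^2 - 5*o) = (o - 5)*(o - 4)*(o + 1)*(o + 2)*(o)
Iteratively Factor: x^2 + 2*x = (x)*(x + 2)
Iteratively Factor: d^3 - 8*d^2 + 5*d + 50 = (d - 5)*(d^2 - 3*d - 10) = (d - 5)*(d + 2)*(d - 5)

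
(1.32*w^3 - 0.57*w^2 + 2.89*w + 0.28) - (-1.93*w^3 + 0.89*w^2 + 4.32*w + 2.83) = 3.25*w^3 - 1.46*w^2 - 1.43*w - 2.55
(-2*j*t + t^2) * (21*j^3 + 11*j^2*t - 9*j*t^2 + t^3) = -42*j^4*t - j^3*t^2 + 29*j^2*t^3 - 11*j*t^4 + t^5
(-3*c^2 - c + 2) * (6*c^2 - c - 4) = -18*c^4 - 3*c^3 + 25*c^2 + 2*c - 8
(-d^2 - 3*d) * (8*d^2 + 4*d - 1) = -8*d^4 - 28*d^3 - 11*d^2 + 3*d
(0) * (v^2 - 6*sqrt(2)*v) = 0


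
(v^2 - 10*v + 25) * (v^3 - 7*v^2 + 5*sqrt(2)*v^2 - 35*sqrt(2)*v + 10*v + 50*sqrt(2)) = v^5 - 17*v^4 + 5*sqrt(2)*v^4 - 85*sqrt(2)*v^3 + 105*v^3 - 275*v^2 + 525*sqrt(2)*v^2 - 1375*sqrt(2)*v + 250*v + 1250*sqrt(2)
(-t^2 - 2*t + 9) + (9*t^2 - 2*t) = 8*t^2 - 4*t + 9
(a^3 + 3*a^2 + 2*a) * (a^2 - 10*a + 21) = a^5 - 7*a^4 - 7*a^3 + 43*a^2 + 42*a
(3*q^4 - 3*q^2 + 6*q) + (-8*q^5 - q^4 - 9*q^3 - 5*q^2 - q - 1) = -8*q^5 + 2*q^4 - 9*q^3 - 8*q^2 + 5*q - 1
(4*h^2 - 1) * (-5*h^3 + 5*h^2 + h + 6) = -20*h^5 + 20*h^4 + 9*h^3 + 19*h^2 - h - 6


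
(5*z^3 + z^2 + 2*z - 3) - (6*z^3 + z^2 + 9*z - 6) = -z^3 - 7*z + 3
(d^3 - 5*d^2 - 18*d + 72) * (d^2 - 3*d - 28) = d^5 - 8*d^4 - 31*d^3 + 266*d^2 + 288*d - 2016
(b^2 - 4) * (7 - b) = -b^3 + 7*b^2 + 4*b - 28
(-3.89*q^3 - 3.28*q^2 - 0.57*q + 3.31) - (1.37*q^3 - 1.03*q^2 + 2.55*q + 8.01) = -5.26*q^3 - 2.25*q^2 - 3.12*q - 4.7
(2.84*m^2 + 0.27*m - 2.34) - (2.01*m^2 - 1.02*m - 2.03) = 0.83*m^2 + 1.29*m - 0.31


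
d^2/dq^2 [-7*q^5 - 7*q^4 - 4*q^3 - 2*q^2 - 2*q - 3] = -140*q^3 - 84*q^2 - 24*q - 4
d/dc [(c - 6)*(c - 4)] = 2*c - 10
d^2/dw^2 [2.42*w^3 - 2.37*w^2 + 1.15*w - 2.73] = 14.52*w - 4.74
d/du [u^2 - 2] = 2*u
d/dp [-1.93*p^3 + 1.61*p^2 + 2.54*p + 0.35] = -5.79*p^2 + 3.22*p + 2.54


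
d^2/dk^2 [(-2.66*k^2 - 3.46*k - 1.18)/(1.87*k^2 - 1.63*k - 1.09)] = (-1.4210854715202e-14*k^4 - 40.41444*k^3 - 57.28932*k^2 - 20.73456*k - 5.1066)/(6.539203*k^6 - 17.099841*k^5 + 3.470346*k^4 + 15.603827*k^3 - 2.022822*k^2 - 5.809809*k - 1.295029)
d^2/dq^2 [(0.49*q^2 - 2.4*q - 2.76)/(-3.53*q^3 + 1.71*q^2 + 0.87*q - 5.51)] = (-12.211682*q^6 + 179.43696*q^5 + 316.753254*q^4 - 102.899044*q^3 - 590.303934*q^2 - 161.782416*q + 49.444942)/(43.986977*q^9 - 63.924417*q^8 - 1.55673*q^7 + 232.487952*q^6 - 199.176408*q^5 - 57.07809*q^4 + 370.038318*q^3 - 143.235756*q^2 - 79.239861*q + 167.284151)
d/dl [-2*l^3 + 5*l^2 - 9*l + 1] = -6*l^2 + 10*l - 9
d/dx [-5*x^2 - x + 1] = -10*x - 1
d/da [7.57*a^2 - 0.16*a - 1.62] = 15.14*a - 0.16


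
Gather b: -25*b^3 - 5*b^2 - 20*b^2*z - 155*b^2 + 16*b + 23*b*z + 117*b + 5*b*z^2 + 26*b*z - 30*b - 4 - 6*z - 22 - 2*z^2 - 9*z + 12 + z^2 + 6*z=-25*b^3 + b^2*(-20*z - 160) + b*(5*z^2 + 49*z + 103) - z^2 - 9*z - 14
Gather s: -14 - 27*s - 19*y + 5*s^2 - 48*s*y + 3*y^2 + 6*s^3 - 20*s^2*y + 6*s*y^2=6*s^3 + s^2*(5 - 20*y) + s*(6*y^2 - 48*y - 27) + 3*y^2 - 19*y - 14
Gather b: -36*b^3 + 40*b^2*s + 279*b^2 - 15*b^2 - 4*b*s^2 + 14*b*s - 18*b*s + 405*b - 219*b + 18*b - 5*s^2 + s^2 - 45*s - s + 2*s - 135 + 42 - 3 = -36*b^3 + b^2*(40*s + 264) + b*(-4*s^2 - 4*s + 204) - 4*s^2 - 44*s - 96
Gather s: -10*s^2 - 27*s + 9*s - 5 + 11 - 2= -10*s^2 - 18*s + 4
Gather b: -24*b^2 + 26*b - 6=-24*b^2 + 26*b - 6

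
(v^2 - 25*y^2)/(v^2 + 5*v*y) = (v - 5*y)/v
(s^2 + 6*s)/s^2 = (s + 6)/s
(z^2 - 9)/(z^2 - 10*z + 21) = (z + 3)/(z - 7)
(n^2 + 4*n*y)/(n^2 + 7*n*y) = (n + 4*y)/(n + 7*y)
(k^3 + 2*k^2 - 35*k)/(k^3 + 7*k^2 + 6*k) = (k^2 + 2*k - 35)/(k^2 + 7*k + 6)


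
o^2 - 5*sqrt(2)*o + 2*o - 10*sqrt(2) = (o + 2)*(o - 5*sqrt(2))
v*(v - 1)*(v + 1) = v^3 - v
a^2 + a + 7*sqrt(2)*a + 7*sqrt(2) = (a + 1)*(a + 7*sqrt(2))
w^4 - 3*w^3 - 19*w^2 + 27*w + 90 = (w - 5)*(w - 3)*(w + 2)*(w + 3)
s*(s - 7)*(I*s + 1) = I*s^3 + s^2 - 7*I*s^2 - 7*s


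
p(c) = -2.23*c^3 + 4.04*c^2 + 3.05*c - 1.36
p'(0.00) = 3.05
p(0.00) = -1.36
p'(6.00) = -189.31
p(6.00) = -319.30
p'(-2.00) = -39.87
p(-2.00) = 26.54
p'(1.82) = -4.40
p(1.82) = 4.13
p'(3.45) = -48.70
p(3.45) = -34.32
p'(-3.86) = -127.82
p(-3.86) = 175.31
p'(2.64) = -22.25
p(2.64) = -6.18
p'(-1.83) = -34.14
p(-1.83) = 20.25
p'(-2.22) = -47.86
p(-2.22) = 36.18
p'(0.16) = 4.17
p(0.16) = -0.78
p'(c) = -6.69*c^2 + 8.08*c + 3.05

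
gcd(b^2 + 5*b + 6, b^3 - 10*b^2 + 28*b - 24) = 1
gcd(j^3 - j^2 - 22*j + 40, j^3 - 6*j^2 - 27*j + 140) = j^2 + j - 20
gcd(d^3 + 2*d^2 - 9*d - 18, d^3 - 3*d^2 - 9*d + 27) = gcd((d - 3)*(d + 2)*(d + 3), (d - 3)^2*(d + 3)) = d^2 - 9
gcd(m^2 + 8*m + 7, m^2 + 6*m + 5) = m + 1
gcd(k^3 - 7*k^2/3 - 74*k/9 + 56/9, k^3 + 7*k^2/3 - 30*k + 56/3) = k^2 - 14*k/3 + 8/3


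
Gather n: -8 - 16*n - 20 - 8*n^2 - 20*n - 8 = -8*n^2 - 36*n - 36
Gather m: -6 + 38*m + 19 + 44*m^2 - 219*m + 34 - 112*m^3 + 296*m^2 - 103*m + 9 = -112*m^3 + 340*m^2 - 284*m + 56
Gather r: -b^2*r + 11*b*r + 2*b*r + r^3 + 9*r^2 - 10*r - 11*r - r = r^3 + 9*r^2 + r*(-b^2 + 13*b - 22)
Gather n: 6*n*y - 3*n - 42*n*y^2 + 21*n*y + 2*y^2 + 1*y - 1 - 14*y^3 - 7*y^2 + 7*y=n*(-42*y^2 + 27*y - 3) - 14*y^3 - 5*y^2 + 8*y - 1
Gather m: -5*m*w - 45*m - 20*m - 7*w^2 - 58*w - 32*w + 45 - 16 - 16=m*(-5*w - 65) - 7*w^2 - 90*w + 13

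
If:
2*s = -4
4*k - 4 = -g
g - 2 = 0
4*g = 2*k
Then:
No Solution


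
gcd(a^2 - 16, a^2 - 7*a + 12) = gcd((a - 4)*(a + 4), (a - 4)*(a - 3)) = a - 4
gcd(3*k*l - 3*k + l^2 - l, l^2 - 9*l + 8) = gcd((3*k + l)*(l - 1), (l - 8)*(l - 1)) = l - 1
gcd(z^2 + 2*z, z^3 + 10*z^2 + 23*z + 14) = z + 2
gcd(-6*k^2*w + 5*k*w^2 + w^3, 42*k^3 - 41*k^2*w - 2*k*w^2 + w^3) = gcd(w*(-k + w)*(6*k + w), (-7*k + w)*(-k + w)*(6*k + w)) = -6*k^2 + 5*k*w + w^2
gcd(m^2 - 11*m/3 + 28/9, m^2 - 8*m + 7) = 1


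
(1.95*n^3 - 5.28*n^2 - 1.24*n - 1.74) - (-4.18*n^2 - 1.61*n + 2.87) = 1.95*n^3 - 1.1*n^2 + 0.37*n - 4.61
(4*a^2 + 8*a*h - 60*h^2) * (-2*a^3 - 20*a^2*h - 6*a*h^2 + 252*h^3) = -8*a^5 - 96*a^4*h - 64*a^3*h^2 + 2160*a^2*h^3 + 2376*a*h^4 - 15120*h^5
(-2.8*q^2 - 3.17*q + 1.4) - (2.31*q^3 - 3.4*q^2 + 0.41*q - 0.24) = -2.31*q^3 + 0.6*q^2 - 3.58*q + 1.64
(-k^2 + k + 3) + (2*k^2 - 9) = k^2 + k - 6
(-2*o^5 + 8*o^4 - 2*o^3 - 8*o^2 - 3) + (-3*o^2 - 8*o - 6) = -2*o^5 + 8*o^4 - 2*o^3 - 11*o^2 - 8*o - 9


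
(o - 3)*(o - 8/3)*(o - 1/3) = o^3 - 6*o^2 + 89*o/9 - 8/3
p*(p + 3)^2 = p^3 + 6*p^2 + 9*p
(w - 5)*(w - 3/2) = w^2 - 13*w/2 + 15/2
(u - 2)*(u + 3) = u^2 + u - 6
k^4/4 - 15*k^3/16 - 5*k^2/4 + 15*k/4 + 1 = (k/4 + 1/2)*(k - 4)*(k - 2)*(k + 1/4)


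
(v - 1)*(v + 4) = v^2 + 3*v - 4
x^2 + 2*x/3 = x*(x + 2/3)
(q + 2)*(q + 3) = q^2 + 5*q + 6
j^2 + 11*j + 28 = (j + 4)*(j + 7)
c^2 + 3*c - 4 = (c - 1)*(c + 4)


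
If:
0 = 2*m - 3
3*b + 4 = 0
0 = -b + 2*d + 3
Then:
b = -4/3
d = -13/6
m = 3/2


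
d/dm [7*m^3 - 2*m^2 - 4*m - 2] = 21*m^2 - 4*m - 4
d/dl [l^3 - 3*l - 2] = 3*l^2 - 3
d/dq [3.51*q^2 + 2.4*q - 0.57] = 7.02*q + 2.4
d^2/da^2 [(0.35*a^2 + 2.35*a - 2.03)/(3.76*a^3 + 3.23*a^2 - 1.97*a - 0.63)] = (9.89632*a^6 + 199.34016*a^5 - 157.595136*a^4 - 294.553344*a^3 + 34.220424*a^2 + 77.342664*a - 29.573488)/(53.157376*a^9 + 136.993344*a^8 + 34.129896*a^7 - 136.573333*a^6 - 63.789231*a^5 + 45.886956*a^4 + 20.884177*a^3 - 3.48894*a^2 - 2.345679*a - 0.250047)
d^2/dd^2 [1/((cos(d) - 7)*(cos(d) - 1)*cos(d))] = (-294*(1 - cos(d)^2)^2/cos(d)^3 + 12*sin(d)^6/cos(d)^3 + 3*cos(d)^3 + 88*cos(d)^2 - 336*tan(d)^2 - 296 - 175/cos(d) + 380/cos(d)^3)/((cos(d) - 7)^3*(cos(d) - 1)^3)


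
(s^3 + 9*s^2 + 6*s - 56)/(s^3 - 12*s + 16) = (s + 7)/(s - 2)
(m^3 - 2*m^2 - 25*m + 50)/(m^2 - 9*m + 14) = (m^2 - 25)/(m - 7)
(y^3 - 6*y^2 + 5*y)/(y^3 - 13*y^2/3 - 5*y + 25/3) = 3*y/(3*y + 5)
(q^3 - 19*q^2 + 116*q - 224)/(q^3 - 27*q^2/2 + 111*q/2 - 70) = 2*(q - 8)/(2*q - 5)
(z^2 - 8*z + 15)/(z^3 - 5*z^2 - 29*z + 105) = (z - 5)/(z^2 - 2*z - 35)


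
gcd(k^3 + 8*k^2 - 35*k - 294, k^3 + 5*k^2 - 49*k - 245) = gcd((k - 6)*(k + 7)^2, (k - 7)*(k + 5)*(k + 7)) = k + 7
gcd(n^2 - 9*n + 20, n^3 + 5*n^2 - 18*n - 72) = n - 4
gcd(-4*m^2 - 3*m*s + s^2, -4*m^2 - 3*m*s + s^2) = -4*m^2 - 3*m*s + s^2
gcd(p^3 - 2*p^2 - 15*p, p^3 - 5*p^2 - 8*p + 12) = 1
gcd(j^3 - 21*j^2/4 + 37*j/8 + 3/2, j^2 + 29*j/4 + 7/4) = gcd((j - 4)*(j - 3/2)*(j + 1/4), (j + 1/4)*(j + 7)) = j + 1/4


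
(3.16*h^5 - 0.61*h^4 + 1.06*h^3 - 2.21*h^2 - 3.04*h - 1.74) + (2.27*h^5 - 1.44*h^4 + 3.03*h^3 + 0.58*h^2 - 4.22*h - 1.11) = 5.43*h^5 - 2.05*h^4 + 4.09*h^3 - 1.63*h^2 - 7.26*h - 2.85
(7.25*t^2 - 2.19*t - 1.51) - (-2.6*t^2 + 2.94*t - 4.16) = 9.85*t^2 - 5.13*t + 2.65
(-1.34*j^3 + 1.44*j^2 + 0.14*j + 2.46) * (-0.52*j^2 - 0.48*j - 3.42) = 0.6968*j^5 - 0.1056*j^4 + 3.8188*j^3 - 6.2712*j^2 - 1.6596*j - 8.4132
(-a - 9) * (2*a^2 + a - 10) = -2*a^3 - 19*a^2 + a + 90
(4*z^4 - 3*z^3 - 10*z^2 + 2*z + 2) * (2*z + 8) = 8*z^5 + 26*z^4 - 44*z^3 - 76*z^2 + 20*z + 16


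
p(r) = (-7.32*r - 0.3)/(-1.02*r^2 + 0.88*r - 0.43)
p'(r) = (-7.32*r - 0.3)*(2.04*r - 0.88)/(-1.02*r^2 + 0.88*r - 0.43)^2 - 7.32/(-1.02*r^2 + 0.88*r - 0.43) = (-7.4664*r^2 - 0.612*r + 3.4116)/(1.0404*r^4 - 1.7952*r^3 + 1.6516*r^2 - 0.7568*r + 0.1849)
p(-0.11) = -0.94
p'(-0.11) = 11.66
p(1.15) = 11.37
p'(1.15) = -12.18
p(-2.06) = -2.25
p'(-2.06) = -0.63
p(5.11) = 1.67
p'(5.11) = -0.38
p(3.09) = 3.08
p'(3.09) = -1.26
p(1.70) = 6.77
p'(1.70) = -5.42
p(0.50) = 16.16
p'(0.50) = 20.64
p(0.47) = 15.47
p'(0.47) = 25.24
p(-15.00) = -0.45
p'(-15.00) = -0.03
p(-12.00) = -0.55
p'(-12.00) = -0.04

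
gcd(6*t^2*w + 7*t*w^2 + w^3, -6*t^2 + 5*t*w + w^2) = 6*t + w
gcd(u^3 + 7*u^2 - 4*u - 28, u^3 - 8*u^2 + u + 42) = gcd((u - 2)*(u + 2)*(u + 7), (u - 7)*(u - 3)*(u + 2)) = u + 2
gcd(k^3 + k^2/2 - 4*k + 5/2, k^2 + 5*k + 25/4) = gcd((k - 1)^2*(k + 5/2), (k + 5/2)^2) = k + 5/2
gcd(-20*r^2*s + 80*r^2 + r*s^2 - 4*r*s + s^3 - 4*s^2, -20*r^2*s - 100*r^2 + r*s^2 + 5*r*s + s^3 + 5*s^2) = 20*r^2 - r*s - s^2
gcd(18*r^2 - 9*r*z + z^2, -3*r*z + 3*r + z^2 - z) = -3*r + z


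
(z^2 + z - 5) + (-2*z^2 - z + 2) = -z^2 - 3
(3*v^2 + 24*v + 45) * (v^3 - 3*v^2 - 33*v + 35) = 3*v^5 + 15*v^4 - 126*v^3 - 822*v^2 - 645*v + 1575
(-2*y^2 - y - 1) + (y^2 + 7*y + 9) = -y^2 + 6*y + 8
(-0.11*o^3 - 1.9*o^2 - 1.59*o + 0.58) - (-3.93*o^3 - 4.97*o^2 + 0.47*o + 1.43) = 3.82*o^3 + 3.07*o^2 - 2.06*o - 0.85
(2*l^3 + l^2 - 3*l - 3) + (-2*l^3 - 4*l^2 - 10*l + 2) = -3*l^2 - 13*l - 1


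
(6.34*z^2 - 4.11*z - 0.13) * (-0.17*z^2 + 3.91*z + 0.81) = -1.0778*z^4 + 25.4881*z^3 - 10.9126*z^2 - 3.8374*z - 0.1053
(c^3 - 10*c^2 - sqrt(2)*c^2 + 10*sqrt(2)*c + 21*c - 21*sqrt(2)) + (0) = c^3 - 10*c^2 - sqrt(2)*c^2 + 10*sqrt(2)*c + 21*c - 21*sqrt(2)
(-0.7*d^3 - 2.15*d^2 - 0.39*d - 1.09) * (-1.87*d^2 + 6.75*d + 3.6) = 1.309*d^5 - 0.704499999999999*d^4 - 16.3032*d^3 - 8.3342*d^2 - 8.7615*d - 3.924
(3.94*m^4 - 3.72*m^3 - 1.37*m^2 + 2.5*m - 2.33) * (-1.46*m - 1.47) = -5.7524*m^5 - 0.360599999999999*m^4 + 7.4686*m^3 - 1.6361*m^2 - 0.2732*m + 3.4251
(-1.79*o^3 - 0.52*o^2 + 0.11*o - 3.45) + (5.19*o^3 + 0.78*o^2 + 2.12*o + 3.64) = 3.4*o^3 + 0.26*o^2 + 2.23*o + 0.19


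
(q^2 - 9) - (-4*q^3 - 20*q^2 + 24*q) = 4*q^3 + 21*q^2 - 24*q - 9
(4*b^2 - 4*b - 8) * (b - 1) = 4*b^3 - 8*b^2 - 4*b + 8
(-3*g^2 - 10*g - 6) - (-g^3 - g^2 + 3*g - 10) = g^3 - 2*g^2 - 13*g + 4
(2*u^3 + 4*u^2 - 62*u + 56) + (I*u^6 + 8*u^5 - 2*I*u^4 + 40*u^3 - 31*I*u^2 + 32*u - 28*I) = I*u^6 + 8*u^5 - 2*I*u^4 + 42*u^3 + 4*u^2 - 31*I*u^2 - 30*u + 56 - 28*I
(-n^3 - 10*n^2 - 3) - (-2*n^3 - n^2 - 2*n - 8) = n^3 - 9*n^2 + 2*n + 5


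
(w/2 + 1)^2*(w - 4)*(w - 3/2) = w^4/4 - 3*w^3/8 - 3*w^2 + w/2 + 6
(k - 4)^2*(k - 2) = k^3 - 10*k^2 + 32*k - 32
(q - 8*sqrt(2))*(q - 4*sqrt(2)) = q^2 - 12*sqrt(2)*q + 64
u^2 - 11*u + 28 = (u - 7)*(u - 4)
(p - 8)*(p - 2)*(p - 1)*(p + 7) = p^4 - 4*p^3 - 51*p^2 + 166*p - 112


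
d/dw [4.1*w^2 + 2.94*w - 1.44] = 8.2*w + 2.94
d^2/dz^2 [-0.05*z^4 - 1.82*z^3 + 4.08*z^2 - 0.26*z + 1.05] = -0.6*z^2 - 10.92*z + 8.16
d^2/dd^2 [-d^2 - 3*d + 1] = -2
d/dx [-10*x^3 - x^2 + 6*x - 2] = -30*x^2 - 2*x + 6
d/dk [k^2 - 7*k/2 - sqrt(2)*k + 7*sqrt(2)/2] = 2*k - 7/2 - sqrt(2)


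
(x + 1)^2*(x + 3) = x^3 + 5*x^2 + 7*x + 3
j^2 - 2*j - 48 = (j - 8)*(j + 6)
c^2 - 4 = (c - 2)*(c + 2)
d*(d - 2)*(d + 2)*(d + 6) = d^4 + 6*d^3 - 4*d^2 - 24*d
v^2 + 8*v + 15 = (v + 3)*(v + 5)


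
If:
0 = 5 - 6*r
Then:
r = 5/6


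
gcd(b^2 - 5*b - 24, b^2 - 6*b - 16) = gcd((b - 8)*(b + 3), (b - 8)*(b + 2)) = b - 8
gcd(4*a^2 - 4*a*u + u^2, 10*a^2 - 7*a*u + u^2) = -2*a + u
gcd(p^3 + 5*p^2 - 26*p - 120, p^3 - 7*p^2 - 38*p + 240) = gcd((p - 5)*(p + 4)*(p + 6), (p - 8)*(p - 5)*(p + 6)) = p^2 + p - 30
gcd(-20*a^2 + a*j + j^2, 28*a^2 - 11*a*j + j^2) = 4*a - j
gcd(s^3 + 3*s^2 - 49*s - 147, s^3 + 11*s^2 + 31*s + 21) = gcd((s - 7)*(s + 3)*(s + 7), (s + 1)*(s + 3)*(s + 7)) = s^2 + 10*s + 21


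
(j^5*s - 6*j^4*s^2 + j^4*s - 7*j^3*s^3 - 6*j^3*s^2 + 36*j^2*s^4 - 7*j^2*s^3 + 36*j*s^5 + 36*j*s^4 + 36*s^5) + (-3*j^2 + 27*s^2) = j^5*s - 6*j^4*s^2 + j^4*s - 7*j^3*s^3 - 6*j^3*s^2 + 36*j^2*s^4 - 7*j^2*s^3 - 3*j^2 + 36*j*s^5 + 36*j*s^4 + 36*s^5 + 27*s^2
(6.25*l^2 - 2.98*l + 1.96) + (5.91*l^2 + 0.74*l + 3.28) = 12.16*l^2 - 2.24*l + 5.24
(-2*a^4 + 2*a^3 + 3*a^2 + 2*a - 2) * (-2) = 4*a^4 - 4*a^3 - 6*a^2 - 4*a + 4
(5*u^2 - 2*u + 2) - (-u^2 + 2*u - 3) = 6*u^2 - 4*u + 5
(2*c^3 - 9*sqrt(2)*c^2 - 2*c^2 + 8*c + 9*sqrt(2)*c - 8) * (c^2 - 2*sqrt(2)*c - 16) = 2*c^5 - 13*sqrt(2)*c^4 - 2*c^4 + 12*c^3 + 13*sqrt(2)*c^3 - 12*c^2 + 128*sqrt(2)*c^2 - 128*sqrt(2)*c - 128*c + 128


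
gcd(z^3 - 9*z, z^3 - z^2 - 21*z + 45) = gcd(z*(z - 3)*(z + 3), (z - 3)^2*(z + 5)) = z - 3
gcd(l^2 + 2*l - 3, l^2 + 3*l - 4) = l - 1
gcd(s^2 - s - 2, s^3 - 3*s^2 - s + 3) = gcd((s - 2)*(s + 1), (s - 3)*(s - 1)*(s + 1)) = s + 1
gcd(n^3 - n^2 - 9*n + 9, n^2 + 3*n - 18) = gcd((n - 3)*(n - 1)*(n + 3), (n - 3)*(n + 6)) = n - 3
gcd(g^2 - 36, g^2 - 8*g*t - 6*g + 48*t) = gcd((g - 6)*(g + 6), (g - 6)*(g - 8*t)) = g - 6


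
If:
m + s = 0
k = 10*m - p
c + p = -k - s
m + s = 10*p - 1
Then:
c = 9*s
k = -10*s - 1/10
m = -s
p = 1/10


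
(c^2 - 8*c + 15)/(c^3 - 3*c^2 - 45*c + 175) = (c - 3)/(c^2 + 2*c - 35)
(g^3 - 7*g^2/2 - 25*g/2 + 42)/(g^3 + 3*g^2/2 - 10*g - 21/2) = (g - 4)/(g + 1)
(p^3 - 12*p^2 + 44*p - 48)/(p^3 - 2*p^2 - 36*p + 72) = (p - 4)/(p + 6)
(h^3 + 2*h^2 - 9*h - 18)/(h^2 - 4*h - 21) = (h^2 - h - 6)/(h - 7)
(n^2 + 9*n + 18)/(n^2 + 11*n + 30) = (n + 3)/(n + 5)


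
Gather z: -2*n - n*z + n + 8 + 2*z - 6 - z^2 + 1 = -n - z^2 + z*(2 - n) + 3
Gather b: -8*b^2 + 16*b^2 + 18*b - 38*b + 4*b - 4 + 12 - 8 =8*b^2 - 16*b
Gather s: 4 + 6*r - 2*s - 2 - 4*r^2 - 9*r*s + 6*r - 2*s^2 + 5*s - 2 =-4*r^2 + 12*r - 2*s^2 + s*(3 - 9*r)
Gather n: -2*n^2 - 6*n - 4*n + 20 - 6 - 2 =-2*n^2 - 10*n + 12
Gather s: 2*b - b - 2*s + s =b - s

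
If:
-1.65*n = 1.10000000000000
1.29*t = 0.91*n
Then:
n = -0.67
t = -0.47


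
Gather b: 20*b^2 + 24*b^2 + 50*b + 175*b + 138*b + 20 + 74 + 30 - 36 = 44*b^2 + 363*b + 88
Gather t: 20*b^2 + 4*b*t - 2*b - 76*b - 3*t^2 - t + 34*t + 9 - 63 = 20*b^2 - 78*b - 3*t^2 + t*(4*b + 33) - 54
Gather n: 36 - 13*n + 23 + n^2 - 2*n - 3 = n^2 - 15*n + 56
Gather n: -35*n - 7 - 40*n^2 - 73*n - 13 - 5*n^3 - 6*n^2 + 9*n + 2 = -5*n^3 - 46*n^2 - 99*n - 18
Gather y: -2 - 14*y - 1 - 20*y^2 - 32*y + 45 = -20*y^2 - 46*y + 42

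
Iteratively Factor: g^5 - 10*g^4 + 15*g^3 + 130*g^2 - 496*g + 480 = (g + 4)*(g^4 - 14*g^3 + 71*g^2 - 154*g + 120) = (g - 4)*(g + 4)*(g^3 - 10*g^2 + 31*g - 30) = (g - 5)*(g - 4)*(g + 4)*(g^2 - 5*g + 6) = (g - 5)*(g - 4)*(g - 3)*(g + 4)*(g - 2)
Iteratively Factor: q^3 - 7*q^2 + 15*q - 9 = (q - 3)*(q^2 - 4*q + 3) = (q - 3)*(q - 1)*(q - 3)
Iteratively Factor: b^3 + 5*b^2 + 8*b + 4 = (b + 2)*(b^2 + 3*b + 2) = (b + 1)*(b + 2)*(b + 2)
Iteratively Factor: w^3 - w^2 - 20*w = (w - 5)*(w^2 + 4*w) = w*(w - 5)*(w + 4)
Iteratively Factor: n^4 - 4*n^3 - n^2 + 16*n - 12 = (n + 2)*(n^3 - 6*n^2 + 11*n - 6) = (n - 2)*(n + 2)*(n^2 - 4*n + 3) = (n - 2)*(n - 1)*(n + 2)*(n - 3)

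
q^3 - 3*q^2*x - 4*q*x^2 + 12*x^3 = (q - 3*x)*(q - 2*x)*(q + 2*x)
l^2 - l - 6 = (l - 3)*(l + 2)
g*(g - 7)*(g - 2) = g^3 - 9*g^2 + 14*g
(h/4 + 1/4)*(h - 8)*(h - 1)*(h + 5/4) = h^4/4 - 27*h^3/16 - 11*h^2/4 + 27*h/16 + 5/2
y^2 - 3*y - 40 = (y - 8)*(y + 5)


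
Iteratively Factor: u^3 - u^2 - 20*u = (u + 4)*(u^2 - 5*u) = (u - 5)*(u + 4)*(u)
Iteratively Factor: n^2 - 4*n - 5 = (n + 1)*(n - 5)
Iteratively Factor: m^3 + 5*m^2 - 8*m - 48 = (m + 4)*(m^2 + m - 12) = (m - 3)*(m + 4)*(m + 4)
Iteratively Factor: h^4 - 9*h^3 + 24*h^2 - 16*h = (h - 1)*(h^3 - 8*h^2 + 16*h) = (h - 4)*(h - 1)*(h^2 - 4*h) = (h - 4)^2*(h - 1)*(h)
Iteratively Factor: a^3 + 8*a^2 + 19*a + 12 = (a + 3)*(a^2 + 5*a + 4) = (a + 1)*(a + 3)*(a + 4)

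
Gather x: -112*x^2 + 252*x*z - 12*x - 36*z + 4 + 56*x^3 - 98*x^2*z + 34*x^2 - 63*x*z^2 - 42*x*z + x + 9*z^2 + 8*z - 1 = 56*x^3 + x^2*(-98*z - 78) + x*(-63*z^2 + 210*z - 11) + 9*z^2 - 28*z + 3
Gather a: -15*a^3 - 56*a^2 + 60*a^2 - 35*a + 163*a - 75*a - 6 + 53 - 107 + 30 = -15*a^3 + 4*a^2 + 53*a - 30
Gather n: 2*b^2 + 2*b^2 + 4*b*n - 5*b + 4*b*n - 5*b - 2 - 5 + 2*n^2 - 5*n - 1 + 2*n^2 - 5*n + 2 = 4*b^2 - 10*b + 4*n^2 + n*(8*b - 10) - 6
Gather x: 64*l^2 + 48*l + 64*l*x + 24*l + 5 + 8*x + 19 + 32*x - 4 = 64*l^2 + 72*l + x*(64*l + 40) + 20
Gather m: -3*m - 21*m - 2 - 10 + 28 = 16 - 24*m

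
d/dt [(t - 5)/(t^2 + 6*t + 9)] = (13 - t)/(t^3 + 9*t^2 + 27*t + 27)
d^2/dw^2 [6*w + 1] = 0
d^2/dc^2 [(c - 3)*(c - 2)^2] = 6*c - 14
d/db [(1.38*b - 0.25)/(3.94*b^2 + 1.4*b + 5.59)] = (-5.4372*b^2 + 1.97*b + 8.0642)/(15.5236*b^4 + 11.032*b^3 + 46.0092*b^2 + 15.652*b + 31.2481)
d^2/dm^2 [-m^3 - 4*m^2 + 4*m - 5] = -6*m - 8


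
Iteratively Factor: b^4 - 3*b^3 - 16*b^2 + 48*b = (b - 4)*(b^3 + b^2 - 12*b) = (b - 4)*(b - 3)*(b^2 + 4*b) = (b - 4)*(b - 3)*(b + 4)*(b)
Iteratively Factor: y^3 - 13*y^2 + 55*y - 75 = (y - 5)*(y^2 - 8*y + 15) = (y - 5)*(y - 3)*(y - 5)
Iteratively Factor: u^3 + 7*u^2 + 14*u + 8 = (u + 4)*(u^2 + 3*u + 2) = (u + 1)*(u + 4)*(u + 2)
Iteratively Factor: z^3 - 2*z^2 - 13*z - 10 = (z + 2)*(z^2 - 4*z - 5) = (z - 5)*(z + 2)*(z + 1)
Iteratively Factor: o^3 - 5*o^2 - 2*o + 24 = (o - 4)*(o^2 - o - 6) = (o - 4)*(o + 2)*(o - 3)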